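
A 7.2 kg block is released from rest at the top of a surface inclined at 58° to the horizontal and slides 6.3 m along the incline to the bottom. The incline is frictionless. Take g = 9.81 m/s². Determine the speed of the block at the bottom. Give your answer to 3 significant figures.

The weight component along the incline is mg sin 58° = 59.899 N and the normal force is N = mg cos 58° = 37.429 N.
With no friction, a = g sin 58° = 8.3194 m/s².
Starting from rest over a distance of 6.3 m, v² = 2aL = 2 × 8.3194 × 6.3 = 104.8244, so v = 10.2384 m/s.

10.2 m/s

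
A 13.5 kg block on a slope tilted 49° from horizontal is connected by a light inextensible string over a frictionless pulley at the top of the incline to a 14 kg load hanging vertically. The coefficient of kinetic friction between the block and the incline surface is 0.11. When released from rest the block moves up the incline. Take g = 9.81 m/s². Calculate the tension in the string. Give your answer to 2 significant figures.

120 N

For the block on the incline: the weight component along the slope is m₁g sin 49° = 13.5 × 9.81 × 0.7547 = 99.949 N and the normal force is N = m₁g cos 49° = 86.885 N.
Kinetic friction opposes the block's motion up the incline: f = μN = 0.11 × 86.885 = 9.557 N acting down the slope.
Newton's second law for the block (up-slope positive): T − 99.949 − 9.557 = 13.5 a. For the hanging load (downward positive): 14 × 9.81 − T = 14 a.
Adding the two equations eliminates T: 27.834 = 27.5 a, so a = 1.0121 m/s².
Then from the hanging load's equation, T = 14 × (9.81 − 1.0121) = 123.171 N.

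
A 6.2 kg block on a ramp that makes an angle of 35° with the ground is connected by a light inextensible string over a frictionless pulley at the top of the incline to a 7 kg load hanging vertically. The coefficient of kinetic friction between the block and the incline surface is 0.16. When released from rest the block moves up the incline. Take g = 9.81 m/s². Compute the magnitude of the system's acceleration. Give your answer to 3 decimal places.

For the block on the incline: the weight component along the slope is m₁g sin 35° = 6.2 × 9.81 × 0.5736 = 34.887 N and the normal force is N = m₁g cos 35° = 49.822 N.
Kinetic friction opposes the block's motion up the incline: f = μN = 0.16 × 49.822 = 7.972 N acting down the slope.
Newton's second law for the block (up-slope positive): T − 34.887 − 7.972 = 6.2 a. For the hanging load (downward positive): 7 × 9.81 − T = 7 a.
Adding the two equations eliminates T: 25.811 = 13.2 a, so a = 1.9554 m/s².

1.955 m/s²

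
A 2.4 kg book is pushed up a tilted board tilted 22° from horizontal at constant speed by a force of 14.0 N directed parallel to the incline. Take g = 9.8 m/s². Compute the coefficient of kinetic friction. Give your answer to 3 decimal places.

0.238

At constant speed ΣF = 0 along the incline. The applied 14.0 N acts up the slope; the weight component mg sin 22° = 8.811 N and kinetic friction μN both act down the slope.
So 14.0 = 8.811 + μ × 21.807, giving μ = (14.0 − 8.811) / 21.807 = 0.2380.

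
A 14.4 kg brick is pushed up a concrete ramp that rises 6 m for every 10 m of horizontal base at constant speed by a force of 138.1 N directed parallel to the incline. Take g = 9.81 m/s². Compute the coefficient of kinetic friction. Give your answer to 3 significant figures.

0.540

At constant speed ΣF = 0 along the incline. The applied 138.1 N acts up the slope; the weight component mg sin 30.96° = 72.680 N and kinetic friction μN both act down the slope.
So 138.1 = 72.680 + μ × 121.133, giving μ = (138.1 − 72.680) / 121.133 = 0.5401.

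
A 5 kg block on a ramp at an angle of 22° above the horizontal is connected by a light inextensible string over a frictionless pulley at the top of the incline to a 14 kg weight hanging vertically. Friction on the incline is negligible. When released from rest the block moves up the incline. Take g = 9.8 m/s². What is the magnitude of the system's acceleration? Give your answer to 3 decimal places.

For the block on the incline: the weight component along the slope is m₁g sin 22° = 5 × 9.8 × 0.3746 = 18.355 N and the normal force is N = m₁g cos 22° = 45.432 N.
Newton's second law for the block (up-slope positive): T − 18.355 = 5 a. For the hanging weight (downward positive): 14 × 9.8 − T = 14 a.
Adding the two equations eliminates T: 118.845 = 19 a, so a = 6.2550 m/s².

6.255 m/s²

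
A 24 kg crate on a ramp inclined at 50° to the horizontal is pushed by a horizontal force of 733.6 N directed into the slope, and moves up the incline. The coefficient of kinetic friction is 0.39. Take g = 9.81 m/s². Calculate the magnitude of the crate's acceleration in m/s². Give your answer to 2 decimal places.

The horizontal push has components F cos 50° = 733.6 × 0.6428 = 471.558 N up the incline and F sin 50° = 733.6 × 0.7660 = 561.938 N pressing into the surface.
The normal force is therefore N = mg cos 50° + F sin 50° = 151.341 + 561.938 = 713.279 N, and kinetic friction down the slope is μN = 0.39 × 713.279 = 278.179 N.
Along the incline: F cos 50° − mg sin 50° − μN = ma, so 471.558 − 180.347 − 278.179 = 24 a, giving a = 0.5430 m/s².

0.54 m/s²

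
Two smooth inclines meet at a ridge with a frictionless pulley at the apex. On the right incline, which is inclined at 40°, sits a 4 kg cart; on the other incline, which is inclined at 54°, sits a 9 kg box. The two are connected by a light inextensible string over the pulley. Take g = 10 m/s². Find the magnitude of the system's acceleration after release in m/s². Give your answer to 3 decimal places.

3.623 m/s²

Resolve each weight along its own incline: the 4 kg mass has component 4 × 10 × sin 40° = 25.712 N down its slope, and the 9 kg mass has 9 × 10 × sin 54° = 72.812 N down its slope.
The 9 kg side's 72.812 N exceeds the other side's 25.712 N, so that mass slides down and the 4 kg mass slides up. Taking that direction as positive, Newton's second law for the whole system gives 72.812 − 25.712 = (4 + 9) a, so a = 47.100 / 13 = 3.6231 m/s².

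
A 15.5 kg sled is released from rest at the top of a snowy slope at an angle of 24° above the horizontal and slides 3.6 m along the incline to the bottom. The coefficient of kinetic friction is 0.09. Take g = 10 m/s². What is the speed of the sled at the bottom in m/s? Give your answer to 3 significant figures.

The weight component along the incline is mg sin 24° = 63.044 N and the normal force is N = mg cos 24° = 141.600 N.
Friction up the slope is f = μN = 0.09 × 141.600 = 12.744 N, so the net downslope force is 63.044 − 12.744 = 50.300 N and a = 50.300 / 15.5 = 3.2452 m/s².
Starting from rest over a distance of 3.6 m, v² = 2aL = 2 × 3.2452 × 3.6 = 23.3654, so v = 4.8338 m/s.

4.83 m/s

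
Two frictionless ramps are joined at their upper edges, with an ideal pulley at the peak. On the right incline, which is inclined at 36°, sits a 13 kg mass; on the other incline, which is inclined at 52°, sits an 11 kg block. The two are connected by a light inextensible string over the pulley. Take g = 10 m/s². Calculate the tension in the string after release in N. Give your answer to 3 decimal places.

81.975 N

Resolve each weight along its own incline: the 13 kg mass has component 13 × 10 × sin 36° = 76.412 N down its slope, and the 11 kg mass has 11 × 10 × sin 52° = 86.681 N down its slope.
The 11 kg side's 86.681 N exceeds the other side's 76.412 N, so that mass slides down and the 13 kg mass slides up. Taking that direction as positive, Newton's second law for the whole system gives 86.681 − 76.412 = (13 + 11) a, so a = 10.269 / 24 = 0.4279 m/s².
For the 13 kg mass (up-slope positive): T − 76.412 = 13 × 0.4279, so T = 81.975 N.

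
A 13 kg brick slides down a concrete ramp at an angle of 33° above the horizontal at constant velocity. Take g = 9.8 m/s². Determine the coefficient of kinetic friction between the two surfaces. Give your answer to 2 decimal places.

0.65

At constant velocity the net force along the incline is zero: mg sin 33° = μ mg cos 33°.
So μ = tan 33° = 0.5446 / 0.8387 = 0.6493.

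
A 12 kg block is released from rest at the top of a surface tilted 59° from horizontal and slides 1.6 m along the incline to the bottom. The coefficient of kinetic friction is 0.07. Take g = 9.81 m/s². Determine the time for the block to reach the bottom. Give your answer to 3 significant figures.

The weight component along the incline is mg sin 59° = 100.906 N and the normal force is N = mg cos 59° = 60.630 N.
Friction up the slope is f = μN = 0.07 × 60.630 = 4.244 N, so the net downslope force is 100.906 − 4.244 = 96.662 N and a = 96.662 / 12 = 8.0552 m/s².
Starting from rest, L = ½at², so t = √(2L/a) = √(2 × 1.6 / 8.0552) = 0.6303 s.

0.630 s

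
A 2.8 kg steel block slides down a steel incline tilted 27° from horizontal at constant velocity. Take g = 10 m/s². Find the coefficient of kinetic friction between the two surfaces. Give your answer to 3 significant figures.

0.510

At constant velocity the net force along the incline is zero: mg sin 27° = μ mg cos 27°.
So μ = tan 27° = 0.4540 / 0.8910 = 0.5095.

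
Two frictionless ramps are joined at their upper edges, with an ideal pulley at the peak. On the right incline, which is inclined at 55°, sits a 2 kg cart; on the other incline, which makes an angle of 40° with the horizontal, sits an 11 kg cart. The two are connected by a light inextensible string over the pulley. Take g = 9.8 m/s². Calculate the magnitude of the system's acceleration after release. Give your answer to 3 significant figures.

4.10 m/s²

Resolve each weight along its own incline: the 2 kg mass has component 2 × 9.8 × sin 55° = 16.055 N down its slope, and the 11 kg mass has 11 × 9.8 × sin 40° = 69.293 N down its slope.
The 11 kg side's 69.293 N exceeds the other side's 16.055 N, so that mass slides down and the 2 kg mass slides up. Taking that direction as positive, Newton's second law for the whole system gives 69.293 − 16.055 = (2 + 11) a, so a = 53.238 / 13 = 4.0952 m/s².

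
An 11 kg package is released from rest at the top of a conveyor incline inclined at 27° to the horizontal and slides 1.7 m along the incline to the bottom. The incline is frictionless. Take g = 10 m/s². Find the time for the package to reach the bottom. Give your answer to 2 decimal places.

The weight component along the incline is mg sin 27° = 49.939 N and the normal force is N = mg cos 27° = 98.011 N.
With no friction, a = g sin 27° = 4.5399 m/s².
Starting from rest, L = ½at², so t = √(2L/a) = √(2 × 1.7 / 4.5399) = 0.8654 s.

0.87 s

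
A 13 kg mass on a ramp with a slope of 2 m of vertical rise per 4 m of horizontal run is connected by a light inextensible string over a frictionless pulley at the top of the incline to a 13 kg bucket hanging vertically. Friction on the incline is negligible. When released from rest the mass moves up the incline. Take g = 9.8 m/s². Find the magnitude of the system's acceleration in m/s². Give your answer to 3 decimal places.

For the mass on the incline: the weight component along the slope is m₁g sin 26.57° = 13 × 9.8 × 0.4472 = 56.973 N and the normal force is N = m₁g cos 26.57° = 113.950 N.
Newton's second law for the mass (up-slope positive): T − 56.973 = 13 a. For the hanging bucket (downward positive): 13 × 9.8 − T = 13 a.
Adding the two equations eliminates T: 70.427 = 26 a, so a = 2.7087 m/s².

2.709 m/s²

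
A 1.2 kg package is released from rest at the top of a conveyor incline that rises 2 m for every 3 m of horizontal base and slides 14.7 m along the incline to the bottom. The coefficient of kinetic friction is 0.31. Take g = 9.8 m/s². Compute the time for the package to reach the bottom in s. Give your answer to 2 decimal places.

The weight component along the incline is mg sin 33.69° = 6.523 N and the normal force is N = mg cos 33.69° = 9.785 N.
Friction up the slope is f = μN = 0.31 × 9.785 = 3.033 N, so the net downslope force is 6.523 − 3.033 = 3.490 N and a = 3.490 / 1.2 = 2.9083 m/s².
Starting from rest, L = ½at², so t = √(2L/a) = √(2 × 14.7 / 2.9083) = 3.1795 s.

3.18 s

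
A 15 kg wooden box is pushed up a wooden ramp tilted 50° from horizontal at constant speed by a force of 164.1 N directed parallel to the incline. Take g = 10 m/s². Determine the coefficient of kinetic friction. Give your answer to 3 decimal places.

0.510

At constant speed ΣF = 0 along the incline. The applied 164.1 N acts up the slope; the weight component mg sin 50° = 114.907 N and kinetic friction μN both act down the slope.
So 164.1 = 114.907 + μ × 96.418, giving μ = (164.1 − 114.907) / 96.418 = 0.5102.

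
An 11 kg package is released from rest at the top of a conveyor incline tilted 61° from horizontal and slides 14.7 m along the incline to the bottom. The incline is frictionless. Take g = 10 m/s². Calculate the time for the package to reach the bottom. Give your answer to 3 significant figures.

1.83 s

The weight component along the incline is mg sin 61° = 96.208 N and the normal force is N = mg cos 61° = 53.329 N.
With no friction, a = g sin 61° = 8.7462 m/s².
Starting from rest, L = ½at², so t = √(2L/a) = √(2 × 14.7 / 8.7462) = 1.8334 s.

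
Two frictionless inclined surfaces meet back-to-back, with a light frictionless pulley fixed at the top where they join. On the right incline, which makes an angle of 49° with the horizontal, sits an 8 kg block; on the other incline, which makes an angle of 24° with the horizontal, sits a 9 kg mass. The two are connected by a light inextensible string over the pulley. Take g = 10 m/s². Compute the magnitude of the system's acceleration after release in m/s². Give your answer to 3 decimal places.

1.398 m/s²

Resolve each weight along its own incline: the 8 kg mass has component 8 × 10 × sin 49° = 60.377 N down its slope, and the 9 kg mass has 9 × 10 × sin 24° = 36.606 N down its slope.
The 8 kg side's 60.377 N exceeds the other side's 36.606 N, so that mass slides down and the 9 kg mass slides up. Taking that direction as positive, Newton's second law for the whole system gives 60.377 − 36.606 = (8 + 9) a, so a = 23.771 / 17 = 1.3983 m/s².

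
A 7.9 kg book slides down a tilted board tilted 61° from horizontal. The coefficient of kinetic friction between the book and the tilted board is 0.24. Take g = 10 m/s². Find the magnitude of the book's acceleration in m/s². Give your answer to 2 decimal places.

7.58 m/s²

Resolving the weight along the incline: the component pulling the book down the slope is mg sin 61° = 7.9 × 10 × 0.8746 = 69.093 N, and the normal force is N = mg cos 61° = 7.9 × 10 × 0.4848 = 38.299 N.
Kinetic friction acts up the slope with magnitude f = μN = 0.24 × 38.299 = 9.192 N.
Net force along the incline is 69.093 − 9.192 = 59.901 N, so a = 59.901 / 7.9 = 7.5824 m/s².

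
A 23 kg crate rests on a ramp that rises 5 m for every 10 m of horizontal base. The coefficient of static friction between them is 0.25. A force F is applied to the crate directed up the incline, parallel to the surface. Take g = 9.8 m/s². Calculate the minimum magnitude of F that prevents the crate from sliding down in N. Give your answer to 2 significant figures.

The normal force is N = mg cos 26.57° = 201.604 N. With F at its minimum the crate is on the verge of sliding down, so static friction is at its maximum μ_s N = 0.25 × 201.604 = 50.401 N and acts up the slope.
Equilibrium along the incline: F + μ_s N = mg sin 26.57°, so F = 100.802 − 50.401 = 50.401 N.

50 N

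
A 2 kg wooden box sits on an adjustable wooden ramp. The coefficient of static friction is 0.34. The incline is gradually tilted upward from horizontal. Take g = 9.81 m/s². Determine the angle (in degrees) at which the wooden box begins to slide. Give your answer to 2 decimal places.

At the threshold of sliding, static friction is at its maximum μ_s N and exactly balances the weight component along the incline: mg sin θ = μ_s mg cos θ.
Hence tan θ = μ_s = 0.34, so θ = arctan(0.34) = 18.7780°.

18.78°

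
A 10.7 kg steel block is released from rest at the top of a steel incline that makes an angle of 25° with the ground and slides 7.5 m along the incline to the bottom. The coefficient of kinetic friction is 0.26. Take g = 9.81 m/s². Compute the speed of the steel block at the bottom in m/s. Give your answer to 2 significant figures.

The weight component along the incline is mg sin 25° = 44.361 N and the normal force is N = mg cos 25° = 95.132 N.
Friction up the slope is f = μN = 0.26 × 95.132 = 24.734 N, so the net downslope force is 44.361 − 24.734 = 19.627 N and a = 19.627 / 10.7 = 1.8343 m/s².
Starting from rest over a distance of 7.5 m, v² = 2aL = 2 × 1.8343 × 7.5 = 27.5145, so v = 5.2454 m/s.

5.2 m/s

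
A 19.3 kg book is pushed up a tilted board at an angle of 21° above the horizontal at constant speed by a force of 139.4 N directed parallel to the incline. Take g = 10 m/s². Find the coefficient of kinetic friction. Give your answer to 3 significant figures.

At constant speed ΣF = 0 along the incline. The applied 139.4 N acts up the slope; the weight component mg sin 21° = 69.165 N and kinetic friction μN both act down the slope.
So 139.4 = 69.165 + μ × 180.181, giving μ = (139.4 − 69.165) / 180.181 = 0.3898.

0.390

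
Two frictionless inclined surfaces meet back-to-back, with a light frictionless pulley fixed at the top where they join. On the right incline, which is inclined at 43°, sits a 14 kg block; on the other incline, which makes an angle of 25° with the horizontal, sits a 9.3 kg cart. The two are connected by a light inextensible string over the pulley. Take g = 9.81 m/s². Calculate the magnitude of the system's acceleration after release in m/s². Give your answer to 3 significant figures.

Resolve each weight along its own incline: the 14 kg mass has component 14 × 9.81 × sin 43° = 93.666 N down its slope, and the 9.3 kg mass has 9.3 × 9.81 × sin 25° = 38.557 N down its slope.
The 14 kg side's 93.666 N exceeds the other side's 38.557 N, so that mass slides down and the 9.3 kg mass slides up. Taking that direction as positive, Newton's second law for the whole system gives 93.666 − 38.557 = (14 + 9.3) a, so a = 55.109 / 23.3 = 2.3652 m/s².

2.37 m/s²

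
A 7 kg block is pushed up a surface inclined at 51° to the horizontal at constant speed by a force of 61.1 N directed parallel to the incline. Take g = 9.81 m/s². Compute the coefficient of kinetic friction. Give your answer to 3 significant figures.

At constant speed ΣF = 0 along the incline. The applied 61.1 N acts up the slope; the weight component mg sin 51° = 53.367 N and kinetic friction μN both act down the slope.
So 61.1 = 53.367 + μ × 43.215, giving μ = (61.1 − 53.367) / 43.215 = 0.1789.

0.179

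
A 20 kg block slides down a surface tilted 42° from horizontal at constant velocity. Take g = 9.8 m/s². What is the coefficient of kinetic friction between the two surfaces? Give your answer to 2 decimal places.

0.90

At constant velocity the net force along the incline is zero: mg sin 42° = μ mg cos 42°.
So μ = tan 42° = 0.6691 / 0.7431 = 0.9004.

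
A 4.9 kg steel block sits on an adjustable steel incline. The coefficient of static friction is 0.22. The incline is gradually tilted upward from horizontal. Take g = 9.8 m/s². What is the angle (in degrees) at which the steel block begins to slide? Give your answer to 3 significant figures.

At the threshold of sliding, static friction is at its maximum μ_s N and exactly balances the weight component along the incline: mg sin θ = μ_s mg cos θ.
Hence tan θ = μ_s = 0.22, so θ = arctan(0.22) = 12.4074°.

12.4°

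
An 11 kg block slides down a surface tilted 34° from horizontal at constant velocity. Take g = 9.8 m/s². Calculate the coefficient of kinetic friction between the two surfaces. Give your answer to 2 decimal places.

0.67

At constant velocity the net force along the incline is zero: mg sin 34° = μ mg cos 34°.
So μ = tan 34° = 0.5592 / 0.8290 = 0.6745.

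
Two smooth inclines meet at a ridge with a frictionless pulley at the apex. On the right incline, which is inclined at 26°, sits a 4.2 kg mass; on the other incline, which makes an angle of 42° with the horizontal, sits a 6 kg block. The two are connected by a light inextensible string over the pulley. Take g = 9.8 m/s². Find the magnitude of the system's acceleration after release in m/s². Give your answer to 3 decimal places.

Resolve each weight along its own incline: the 4.2 kg mass has component 4.2 × 9.8 × sin 26° = 18.043 N down its slope, and the 6 kg mass has 6 × 9.8 × sin 42° = 39.345 N down its slope.
The 6 kg side's 39.345 N exceeds the other side's 18.043 N, so that mass slides down and the 4.2 kg mass slides up. Taking that direction as positive, Newton's second law for the whole system gives 39.345 − 18.043 = (4.2 + 6) a, so a = 21.302 / 10.2 = 2.0884 m/s².

2.088 m/s²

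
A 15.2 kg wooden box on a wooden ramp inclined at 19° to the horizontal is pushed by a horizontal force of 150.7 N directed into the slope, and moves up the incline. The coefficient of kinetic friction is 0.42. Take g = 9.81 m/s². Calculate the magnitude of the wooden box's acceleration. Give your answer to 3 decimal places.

The horizontal push has components F cos 19° = 150.7 × 0.9455 = 142.487 N up the incline and F sin 19° = 150.7 × 0.3256 = 49.068 N pressing into the surface.
The normal force is therefore N = mg cos 19° + F sin 19° = 140.985 + 49.068 = 190.053 N, and kinetic friction down the slope is μN = 0.42 × 190.053 = 79.822 N.
Along the incline: F cos 19° − mg sin 19° − μN = ma, so 142.487 − 48.551 − 79.822 = 15.2 a, giving a = 0.9286 m/s².

0.929 m/s²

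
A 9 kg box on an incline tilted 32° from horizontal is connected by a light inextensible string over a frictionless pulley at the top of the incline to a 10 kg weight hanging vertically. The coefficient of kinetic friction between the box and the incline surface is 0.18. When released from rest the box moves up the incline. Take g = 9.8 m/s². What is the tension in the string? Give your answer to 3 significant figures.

78.1 N

For the box on the incline: the weight component along the slope is m₁g sin 32° = 9 × 9.8 × 0.5299 = 46.737 N and the normal force is N = m₁g cos 32° = 74.798 N.
Kinetic friction opposes the box's motion up the incline: f = μN = 0.18 × 74.798 = 13.464 N acting down the slope.
Newton's second law for the box (up-slope positive): T − 46.737 − 13.464 = 9 a. For the hanging weight (downward positive): 10 × 9.8 − T = 10 a.
Adding the two equations eliminates T: 37.799 = 19 a, so a = 1.9894 m/s².
Then from the hanging weight's equation, T = 10 × (9.8 − 1.9894) = 78.106 N.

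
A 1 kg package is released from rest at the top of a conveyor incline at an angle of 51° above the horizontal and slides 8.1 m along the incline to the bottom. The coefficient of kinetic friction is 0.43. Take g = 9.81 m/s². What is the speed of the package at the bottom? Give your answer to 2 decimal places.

The weight component along the incline is mg sin 51° = 7.624 N and the normal force is N = mg cos 51° = 6.174 N.
Friction up the slope is f = μN = 0.43 × 6.174 = 2.655 N, so the net downslope force is 7.624 − 2.655 = 4.969 N and a = 4.969 / 1 = 4.9690 m/s².
Starting from rest over a distance of 8.1 m, v² = 2aL = 2 × 4.9690 × 8.1 = 80.4978, so v = 8.9721 m/s.

8.97 m/s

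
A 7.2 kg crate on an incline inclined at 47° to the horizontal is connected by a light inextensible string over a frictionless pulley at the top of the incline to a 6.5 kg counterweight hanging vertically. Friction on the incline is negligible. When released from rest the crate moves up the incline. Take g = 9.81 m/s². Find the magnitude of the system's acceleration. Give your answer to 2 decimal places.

For the crate on the incline: the weight component along the slope is m₁g sin 47° = 7.2 × 9.81 × 0.7314 = 51.660 N and the normal force is N = m₁g cos 47° = 48.171 N.
Newton's second law for the crate (up-slope positive): T − 51.660 = 7.2 a. For the hanging counterweight (downward positive): 6.5 × 9.81 − T = 6.5 a.
Adding the two equations eliminates T: 12.105 = 13.7 a, so a = 0.8836 m/s².

0.88 m/s²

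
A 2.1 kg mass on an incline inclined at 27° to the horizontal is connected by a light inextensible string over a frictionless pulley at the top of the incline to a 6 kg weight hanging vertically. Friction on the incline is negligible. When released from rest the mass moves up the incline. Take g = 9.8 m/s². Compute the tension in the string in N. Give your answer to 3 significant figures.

22.2 N

For the mass on the incline: the weight component along the slope is m₁g sin 27° = 2.1 × 9.8 × 0.4540 = 9.343 N and the normal force is N = m₁g cos 27° = 18.337 N.
Newton's second law for the mass (up-slope positive): T − 9.343 = 2.1 a. For the hanging weight (downward positive): 6 × 9.8 − T = 6 a.
Adding the two equations eliminates T: 49.457 = 8.1 a, so a = 6.1058 m/s².
Then from the hanging weight's equation, T = 6 × (9.8 − 6.1058) = 22.165 N.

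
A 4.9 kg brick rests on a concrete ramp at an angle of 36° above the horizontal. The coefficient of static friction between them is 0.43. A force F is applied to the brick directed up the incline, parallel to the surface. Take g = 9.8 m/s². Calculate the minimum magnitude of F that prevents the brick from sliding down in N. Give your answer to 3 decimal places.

The normal force is N = mg cos 36° = 38.849 N. With F at its minimum the brick is on the verge of sliding down, so static friction is at its maximum μ_s N = 0.43 × 38.849 = 16.705 N and acts up the slope.
Equilibrium along the incline: F + μ_s N = mg sin 36°, so F = 28.225 − 16.705 = 11.520 N.

11.520 N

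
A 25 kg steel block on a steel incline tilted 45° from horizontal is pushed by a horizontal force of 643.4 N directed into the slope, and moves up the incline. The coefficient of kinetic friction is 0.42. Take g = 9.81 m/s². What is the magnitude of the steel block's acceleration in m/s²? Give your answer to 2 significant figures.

0.70 m/s²

The horizontal push has components F cos 45° = 643.4 × 0.7071 = 454.948 N up the incline and F sin 45° = 643.4 × 0.7071 = 454.948 N pressing into the surface.
The normal force is therefore N = mg cos 45° + F sin 45° = 173.416 + 454.948 = 628.364 N, and kinetic friction down the slope is μN = 0.42 × 628.364 = 263.913 N.
Along the incline: F cos 45° − mg sin 45° − μN = ma, so 454.948 − 173.416 − 263.913 = 25 a, giving a = 0.7048 m/s².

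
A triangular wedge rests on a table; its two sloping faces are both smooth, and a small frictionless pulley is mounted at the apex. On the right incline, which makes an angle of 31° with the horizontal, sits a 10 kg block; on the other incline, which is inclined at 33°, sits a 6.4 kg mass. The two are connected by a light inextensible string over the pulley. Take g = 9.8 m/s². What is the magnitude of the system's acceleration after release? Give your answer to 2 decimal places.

Resolve each weight along its own incline: the 10 kg mass has component 10 × 9.8 × sin 31° = 50.474 N down its slope, and the 6.4 kg mass has 6.4 × 9.8 × sin 33° = 34.160 N down its slope.
The 10 kg side's 50.474 N exceeds the other side's 34.160 N, so that mass slides down and the 6.4 kg mass slides up. Taking that direction as positive, Newton's second law for the whole system gives 50.474 − 34.160 = (10 + 6.4) a, so a = 16.314 / 16.4 = 0.9948 m/s².

0.99 m/s²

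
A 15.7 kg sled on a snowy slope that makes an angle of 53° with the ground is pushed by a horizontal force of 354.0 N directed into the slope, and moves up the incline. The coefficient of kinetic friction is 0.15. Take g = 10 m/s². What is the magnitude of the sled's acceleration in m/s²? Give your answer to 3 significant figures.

1.98 m/s²

The horizontal push has components F cos 53° = 354.0 × 0.6018 = 213.037 N up the incline and F sin 53° = 354.0 × 0.7986 = 282.704 N pressing into the surface.
The normal force is therefore N = mg cos 53° + F sin 53° = 94.483 + 282.704 = 377.187 N, and kinetic friction down the slope is μN = 0.15 × 377.187 = 56.578 N.
Along the incline: F cos 53° − mg sin 53° − μN = ma, so 213.037 − 125.380 − 56.578 = 15.7 a, giving a = 1.9796 m/s².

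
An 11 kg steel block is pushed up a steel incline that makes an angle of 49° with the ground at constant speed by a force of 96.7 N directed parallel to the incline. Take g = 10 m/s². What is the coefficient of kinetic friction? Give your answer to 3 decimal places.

0.190

At constant speed ΣF = 0 along the incline. The applied 96.7 N acts up the slope; the weight component mg sin 49° = 83.018 N and kinetic friction μN both act down the slope.
So 96.7 = 83.018 + μ × 72.166, giving μ = (96.7 − 83.018) / 72.166 = 0.1896.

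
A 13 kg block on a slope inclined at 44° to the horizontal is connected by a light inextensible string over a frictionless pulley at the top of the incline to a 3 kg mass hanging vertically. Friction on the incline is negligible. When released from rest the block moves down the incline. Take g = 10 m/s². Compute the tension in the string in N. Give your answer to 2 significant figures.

For the block on the incline: the weight component along the slope is m₁g sin 44° = 13 × 10 × 0.6947 = 90.311 N and the normal force is N = m₁g cos 44° = 93.514 N.
Newton's second law for the block (down-slope positive): 90.311 − T = 13 a. For the hanging mass (upward positive): T − 3 × 10 = 3 a.
Adding the two equations eliminates T: 60.311 = 16 a, so a = 3.7694 m/s².
Then from the hanging mass's equation, T = 3 × (10 + 3.7694) = 41.308 N.

41 N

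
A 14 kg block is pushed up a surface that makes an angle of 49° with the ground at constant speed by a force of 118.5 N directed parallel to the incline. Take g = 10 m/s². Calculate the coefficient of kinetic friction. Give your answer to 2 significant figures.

At constant speed ΣF = 0 along the incline. The applied 118.5 N acts up the slope; the weight component mg sin 49° = 105.659 N and kinetic friction μN both act down the slope.
So 118.5 = 105.659 + μ × 91.848, giving μ = (118.5 − 105.659) / 91.848 = 0.1398.

0.14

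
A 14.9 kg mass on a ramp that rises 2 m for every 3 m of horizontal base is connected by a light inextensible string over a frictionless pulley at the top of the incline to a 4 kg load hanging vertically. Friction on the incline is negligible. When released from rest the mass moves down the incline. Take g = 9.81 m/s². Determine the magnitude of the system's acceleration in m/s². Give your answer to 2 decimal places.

2.21 m/s²

For the mass on the incline: the weight component along the slope is m₁g sin 33.69° = 14.9 × 9.81 × 0.5547 = 81.080 N and the normal force is N = m₁g cos 33.69° = 121.620 N.
Newton's second law for the mass (down-slope positive): 81.080 − T = 14.9 a. For the hanging load (upward positive): T − 4 × 9.81 = 4 a.
Adding the two equations eliminates T: 41.840 = 18.9 a, so a = 2.2138 m/s².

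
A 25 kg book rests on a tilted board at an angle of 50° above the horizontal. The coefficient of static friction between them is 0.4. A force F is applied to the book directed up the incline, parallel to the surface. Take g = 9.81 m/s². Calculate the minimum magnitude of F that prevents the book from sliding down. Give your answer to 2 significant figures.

The normal force is N = mg cos 50° = 157.644 N. With F at its minimum the book is on the verge of sliding down, so static friction is at its maximum μ_s N = 0.4 × 157.644 = 63.058 N and acts up the slope.
Equilibrium along the incline: F + μ_s N = mg sin 50°, so F = 187.872 − 63.058 = 124.814 N.

120 N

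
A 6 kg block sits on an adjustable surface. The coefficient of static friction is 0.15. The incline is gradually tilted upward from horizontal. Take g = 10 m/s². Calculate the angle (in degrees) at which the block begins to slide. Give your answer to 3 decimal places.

8.531°

At the threshold of sliding, static friction is at its maximum μ_s N and exactly balances the weight component along the incline: mg sin θ = μ_s mg cos θ.
Hence tan θ = μ_s = 0.15, so θ = arctan(0.15) = 8.5308°.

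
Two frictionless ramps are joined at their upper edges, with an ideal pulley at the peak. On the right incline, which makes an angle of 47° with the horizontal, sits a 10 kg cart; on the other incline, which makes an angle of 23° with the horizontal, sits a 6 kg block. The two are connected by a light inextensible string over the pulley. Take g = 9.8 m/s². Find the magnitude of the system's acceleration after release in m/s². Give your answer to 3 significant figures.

Resolve each weight along its own incline: the 10 kg mass has component 10 × 9.8 × sin 47° = 71.673 N down its slope, and the 6 kg mass has 6 × 9.8 × sin 23° = 22.975 N down its slope.
The 10 kg side's 71.673 N exceeds the other side's 22.975 N, so that mass slides down and the 6 kg mass slides up. Taking that direction as positive, Newton's second law for the whole system gives 71.673 − 22.975 = (10 + 6) a, so a = 48.698 / 16 = 3.0436 m/s².

3.04 m/s²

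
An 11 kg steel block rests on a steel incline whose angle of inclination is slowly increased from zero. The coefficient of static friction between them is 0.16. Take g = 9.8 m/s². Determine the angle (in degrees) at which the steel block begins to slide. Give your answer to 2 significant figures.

At the threshold of sliding, static friction is at its maximum μ_s N and exactly balances the weight component along the incline: mg sin θ = μ_s mg cos θ.
Hence tan θ = μ_s = 0.16, so θ = arctan(0.16) = 9.0903°.

9.1°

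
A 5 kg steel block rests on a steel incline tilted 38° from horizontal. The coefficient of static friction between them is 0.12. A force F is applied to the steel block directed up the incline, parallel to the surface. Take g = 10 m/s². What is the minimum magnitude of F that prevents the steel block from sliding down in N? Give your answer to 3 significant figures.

26.1 N

The normal force is N = mg cos 38° = 39.401 N. With F at its minimum the steel block is on the verge of sliding down, so static friction is at its maximum μ_s N = 0.12 × 39.401 = 4.728 N and acts up the slope.
Equilibrium along the incline: F + μ_s N = mg sin 38°, so F = 30.783 − 4.728 = 26.055 N.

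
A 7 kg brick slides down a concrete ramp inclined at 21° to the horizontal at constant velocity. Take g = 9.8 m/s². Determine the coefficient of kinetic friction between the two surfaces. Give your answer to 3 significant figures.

0.384

At constant velocity the net force along the incline is zero: mg sin 21° = μ mg cos 21°.
So μ = tan 21° = 0.3584 / 0.9336 = 0.3839.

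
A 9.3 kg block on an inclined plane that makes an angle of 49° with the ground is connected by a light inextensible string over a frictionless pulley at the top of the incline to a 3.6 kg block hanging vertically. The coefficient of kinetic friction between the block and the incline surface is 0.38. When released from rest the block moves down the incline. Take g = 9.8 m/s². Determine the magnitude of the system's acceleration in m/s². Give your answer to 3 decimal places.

For the block on the incline: the weight component along the slope is m₁g sin 49° = 9.3 × 9.8 × 0.7547 = 68.783 N and the normal force is N = m₁g cos 49° = 59.793 N.
Kinetic friction opposes the block's motion down the incline: f = μN = 0.38 × 59.793 = 22.721 N acting up the slope.
Newton's second law for the block (down-slope positive): 68.783 − 22.721 − T = 9.3 a. For the hanging block (upward positive): T − 3.6 × 9.8 = 3.6 a.
Adding the two equations eliminates T: 10.782 = 12.9 a, so a = 0.8358 m/s².

0.836 m/s²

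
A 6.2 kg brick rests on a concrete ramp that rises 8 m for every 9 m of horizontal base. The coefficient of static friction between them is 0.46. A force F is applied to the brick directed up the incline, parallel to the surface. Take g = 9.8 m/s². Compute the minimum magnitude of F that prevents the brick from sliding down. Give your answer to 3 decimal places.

19.477 N

The normal force is N = mg cos 41.63° = 45.413 N. With F at its minimum the brick is on the verge of sliding down, so static friction is at its maximum μ_s N = 0.46 × 45.413 = 20.890 N and acts up the slope.
Equilibrium along the incline: F + μ_s N = mg sin 41.63°, so F = 40.367 − 20.890 = 19.477 N.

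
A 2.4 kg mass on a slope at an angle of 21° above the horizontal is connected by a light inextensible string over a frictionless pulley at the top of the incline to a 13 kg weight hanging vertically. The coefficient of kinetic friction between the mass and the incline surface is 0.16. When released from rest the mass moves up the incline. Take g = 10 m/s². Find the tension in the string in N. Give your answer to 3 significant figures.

For the mass on the incline: the weight component along the slope is m₁g sin 21° = 2.4 × 10 × 0.3584 = 8.602 N and the normal force is N = m₁g cos 21° = 22.406 N.
Kinetic friction opposes the mass's motion up the incline: f = μN = 0.16 × 22.406 = 3.585 N acting down the slope.
Newton's second law for the mass (up-slope positive): T − 8.602 − 3.585 = 2.4 a. For the hanging weight (downward positive): 13 × 10 − T = 13 a.
Adding the two equations eliminates T: 117.813 = 15.4 a, so a = 7.6502 m/s².
Then from the hanging weight's equation, T = 13 × (10 − 7.6502) = 30.547 N.

30.5 N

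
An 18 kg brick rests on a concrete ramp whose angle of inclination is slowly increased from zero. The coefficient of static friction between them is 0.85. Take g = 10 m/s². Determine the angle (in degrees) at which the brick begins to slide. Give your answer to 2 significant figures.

40°

At the threshold of sliding, static friction is at its maximum μ_s N and exactly balances the weight component along the incline: mg sin θ = μ_s mg cos θ.
Hence tan θ = μ_s = 0.85, so θ = arctan(0.85) = 40.3645°.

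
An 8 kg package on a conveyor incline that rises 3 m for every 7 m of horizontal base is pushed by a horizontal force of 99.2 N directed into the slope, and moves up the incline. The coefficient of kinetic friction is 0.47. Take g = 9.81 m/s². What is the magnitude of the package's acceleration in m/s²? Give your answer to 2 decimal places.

The horizontal push has components F cos 23.20° = 99.2 × 0.9191 = 91.175 N up the incline and F sin 23.20° = 99.2 × 0.3939 = 39.075 N pressing into the surface.
The normal force is therefore N = mg cos 23.20° + F sin 23.20° = 72.131 + 39.075 = 111.206 N, and kinetic friction down the slope is μN = 0.47 × 111.206 = 52.267 N.
Along the incline: F cos 23.20° − mg sin 23.20° − μN = ma, so 91.175 − 30.913 − 52.267 = 8 a, giving a = 0.9994 m/s².

1.00 m/s²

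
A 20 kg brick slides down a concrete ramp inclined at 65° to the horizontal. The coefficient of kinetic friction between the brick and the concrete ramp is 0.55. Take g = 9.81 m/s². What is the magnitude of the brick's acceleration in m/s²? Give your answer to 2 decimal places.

Resolving the weight along the incline: the component pulling the brick down the slope is mg sin 65° = 20 × 9.81 × 0.9063 = 177.816 N, and the normal force is N = mg cos 65° = 20 × 9.81 × 0.4226 = 82.914 N.
Kinetic friction acts up the slope with magnitude f = μN = 0.55 × 82.914 = 45.603 N.
Net force along the incline is 177.816 − 45.603 = 132.213 N, so a = 132.213 / 20 = 6.6106 m/s².

6.61 m/s²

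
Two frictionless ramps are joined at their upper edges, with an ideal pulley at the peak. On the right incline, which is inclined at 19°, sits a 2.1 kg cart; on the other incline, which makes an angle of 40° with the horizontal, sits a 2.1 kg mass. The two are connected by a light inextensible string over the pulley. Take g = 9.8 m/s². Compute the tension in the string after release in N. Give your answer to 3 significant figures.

Resolve each weight along its own incline: the 2.1 kg mass has component 2.1 × 9.8 × sin 19° = 6.700 N down its slope, and the 2.1 kg mass has 2.1 × 9.8 × sin 40° = 13.229 N down its slope.
The 2.1 kg side's 13.229 N exceeds the other side's 6.700 N, so that mass slides down and the 2.1 kg mass slides up. Taking that direction as positive, Newton's second law for the whole system gives 13.229 − 6.700 = (2.1 + 2.1) a, so a = 6.529 / 4.2 = 1.5545 m/s².
For the 2.1 kg mass (up-slope positive): T − 6.700 = 2.1 × 1.5545, so T = 9.964 N.

9.96 N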